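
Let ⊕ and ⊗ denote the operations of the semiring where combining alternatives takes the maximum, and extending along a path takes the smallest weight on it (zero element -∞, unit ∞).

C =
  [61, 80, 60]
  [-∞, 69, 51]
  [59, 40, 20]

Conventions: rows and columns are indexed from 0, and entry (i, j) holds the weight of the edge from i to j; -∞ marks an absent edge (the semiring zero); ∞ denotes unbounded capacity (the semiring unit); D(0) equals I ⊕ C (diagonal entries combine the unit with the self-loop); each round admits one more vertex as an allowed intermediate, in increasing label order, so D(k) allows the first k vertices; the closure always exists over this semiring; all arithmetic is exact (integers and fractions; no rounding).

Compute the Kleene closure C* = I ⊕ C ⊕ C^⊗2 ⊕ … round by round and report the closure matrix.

D(0):
  [∞, 80, 60]
  [-∞, ∞, 51]
  [59, 40, ∞]
D(1):
  [∞, 80, 60]
  [-∞, ∞, 51]
  [59, 59, ∞]
D(2):
  [∞, 80, 60]
  [-∞, ∞, 51]
  [59, 59, ∞]
D(3):
  [∞, 80, 60]
  [51, ∞, 51]
  [59, 59, ∞]
Answer: C* = [[∞, 80, 60], [51, ∞, 51], [59, 59, ∞]]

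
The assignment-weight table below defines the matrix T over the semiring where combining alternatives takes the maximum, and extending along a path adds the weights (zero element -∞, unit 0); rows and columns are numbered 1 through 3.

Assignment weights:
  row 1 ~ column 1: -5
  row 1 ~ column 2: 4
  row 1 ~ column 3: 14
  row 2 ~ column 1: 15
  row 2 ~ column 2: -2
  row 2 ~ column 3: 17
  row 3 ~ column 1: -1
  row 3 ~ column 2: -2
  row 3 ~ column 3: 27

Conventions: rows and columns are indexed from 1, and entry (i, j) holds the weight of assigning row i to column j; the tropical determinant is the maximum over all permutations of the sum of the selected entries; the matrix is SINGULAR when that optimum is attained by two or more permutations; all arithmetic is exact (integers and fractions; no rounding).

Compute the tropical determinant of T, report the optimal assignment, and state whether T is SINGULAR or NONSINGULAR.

σ = (1, 2, 3): (-5) + (-2) + 27 = 20
σ = (1, 3, 2): (-5) + 17 + (-2) = 10
σ = (2, 1, 3): 4 + 15 + 27 = 46
σ = (2, 3, 1): 4 + 17 + (-1) = 20
σ = (3, 1, 2): 14 + 15 + (-2) = 27
σ = (3, 2, 1): 14 + (-2) + (-1) = 11
Optimal value attained by: σ = (2, 1, 3).
Answer: det⊕(T) = 46; verdict: NONSINGULAR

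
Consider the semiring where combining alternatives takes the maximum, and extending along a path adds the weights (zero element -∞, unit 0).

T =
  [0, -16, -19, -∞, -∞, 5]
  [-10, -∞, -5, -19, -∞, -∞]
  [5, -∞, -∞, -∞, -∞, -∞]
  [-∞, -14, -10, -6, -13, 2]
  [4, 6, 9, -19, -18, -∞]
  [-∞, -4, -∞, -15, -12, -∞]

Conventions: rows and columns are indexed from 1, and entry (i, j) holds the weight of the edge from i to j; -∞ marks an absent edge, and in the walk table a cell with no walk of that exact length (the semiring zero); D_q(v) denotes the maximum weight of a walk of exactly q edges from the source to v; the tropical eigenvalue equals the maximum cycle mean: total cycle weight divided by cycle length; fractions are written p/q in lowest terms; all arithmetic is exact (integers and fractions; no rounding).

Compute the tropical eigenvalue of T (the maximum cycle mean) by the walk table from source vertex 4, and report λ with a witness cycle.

q=0: [-∞, -∞, -∞, 0, -∞, -∞]
q=1: [-∞, -14, -10, -6, -13, 2]
q=2: [-5, -2, -4, -12, -10, -4]
q=3: [1, -4, -1, -18, -16, 0]
q=4: [4, -4, -7, -15, -12, 6]
q=5: [4, 2, -3, -9, -6, 9]
q=6: [4, 5, 3, -6, -3, 9]
Optimal cycle mean attained by: cycle 1->6->5->3->1, total 5 + (-12) + 9 + 5, length 4.
Answer: λ = 7/4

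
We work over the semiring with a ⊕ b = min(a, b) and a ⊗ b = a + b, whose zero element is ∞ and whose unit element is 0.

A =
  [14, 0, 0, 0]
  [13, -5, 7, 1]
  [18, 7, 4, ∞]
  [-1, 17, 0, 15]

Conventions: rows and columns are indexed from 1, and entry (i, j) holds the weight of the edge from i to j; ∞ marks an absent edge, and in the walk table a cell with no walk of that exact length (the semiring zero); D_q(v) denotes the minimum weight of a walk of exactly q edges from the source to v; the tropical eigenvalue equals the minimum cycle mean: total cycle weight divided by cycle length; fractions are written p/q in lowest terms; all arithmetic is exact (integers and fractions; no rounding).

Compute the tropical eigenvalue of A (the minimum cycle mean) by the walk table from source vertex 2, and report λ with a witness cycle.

q=0: [∞, 0, ∞, ∞]
q=1: [13, -5, 7, 1]
q=2: [0, -10, 1, -4]
q=3: [-5, -15, -4, -9]
q=4: [-10, -20, -9, -14]
Optimal cycle mean attained by: cycle 2->2, total (-5), length 1.
Answer: λ = -5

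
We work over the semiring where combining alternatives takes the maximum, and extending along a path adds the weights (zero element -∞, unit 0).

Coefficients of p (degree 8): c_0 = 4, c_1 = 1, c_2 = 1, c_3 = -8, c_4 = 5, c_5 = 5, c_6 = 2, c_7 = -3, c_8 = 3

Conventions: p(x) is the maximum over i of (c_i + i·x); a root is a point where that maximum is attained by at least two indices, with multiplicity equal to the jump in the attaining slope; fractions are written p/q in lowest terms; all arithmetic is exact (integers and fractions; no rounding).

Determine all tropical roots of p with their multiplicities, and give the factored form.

hull edge (i=0, c=4) to (i=4, c=5): slope 1/4, span 4
hull edge (i=4, c=5) to (i=5, c=5): slope 0, span 1
hull edge (i=5, c=5) to (i=8, c=3): slope -2/3, span 3
Factored form: p(x) = 3 ⊗ (x ⊕ (-1/4)) ⊗ (x ⊕ (-1/4)) ⊗ (x ⊕ (-1/4)) ⊗ (x ⊕ (-1/4)) ⊗ (x ⊕ 0) ⊗ (x ⊕ 2/3) ⊗ (x ⊕ 2/3) ⊗ (x ⊕ 2/3)
Answer: roots = -1/4 (mult 4), 0 (mult 1), 2/3 (mult 3)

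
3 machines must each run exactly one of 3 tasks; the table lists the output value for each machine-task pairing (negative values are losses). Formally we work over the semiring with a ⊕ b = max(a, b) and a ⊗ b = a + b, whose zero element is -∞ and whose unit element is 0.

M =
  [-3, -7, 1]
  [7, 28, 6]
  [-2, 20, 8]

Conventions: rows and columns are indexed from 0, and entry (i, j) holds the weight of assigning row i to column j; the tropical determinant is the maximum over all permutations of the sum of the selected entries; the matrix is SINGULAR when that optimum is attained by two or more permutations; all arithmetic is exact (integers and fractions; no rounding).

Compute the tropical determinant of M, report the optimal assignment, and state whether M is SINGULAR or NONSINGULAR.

σ = (0, 1, 2): (-3) + 28 + 8 = 33
σ = (0, 2, 1): (-3) + 6 + 20 = 23
σ = (1, 0, 2): (-7) + 7 + 8 = 8
σ = (1, 2, 0): (-7) + 6 + (-2) = -3
σ = (2, 0, 1): 1 + 7 + 20 = 28
σ = (2, 1, 0): 1 + 28 + (-2) = 27
Optimal value attained by: σ = (0, 1, 2).
Answer: det⊕(M) = 33; verdict: NONSINGULAR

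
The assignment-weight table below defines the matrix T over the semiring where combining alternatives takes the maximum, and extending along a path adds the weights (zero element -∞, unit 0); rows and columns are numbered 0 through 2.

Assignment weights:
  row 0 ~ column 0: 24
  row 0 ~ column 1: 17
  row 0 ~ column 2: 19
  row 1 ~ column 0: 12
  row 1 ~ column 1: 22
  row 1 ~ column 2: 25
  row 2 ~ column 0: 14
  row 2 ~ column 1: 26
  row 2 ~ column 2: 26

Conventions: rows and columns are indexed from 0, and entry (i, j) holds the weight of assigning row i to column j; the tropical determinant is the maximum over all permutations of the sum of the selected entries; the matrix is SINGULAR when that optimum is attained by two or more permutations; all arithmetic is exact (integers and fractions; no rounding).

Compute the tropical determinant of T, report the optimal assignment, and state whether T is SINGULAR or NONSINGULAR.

σ = (0, 1, 2): 24 + 22 + 26 = 72
σ = (0, 2, 1): 24 + 25 + 26 = 75
σ = (1, 0, 2): 17 + 12 + 26 = 55
σ = (1, 2, 0): 17 + 25 + 14 = 56
σ = (2, 0, 1): 19 + 12 + 26 = 57
σ = (2, 1, 0): 19 + 22 + 14 = 55
Optimal value attained by: σ = (0, 2, 1).
Answer: det⊕(T) = 75; verdict: NONSINGULAR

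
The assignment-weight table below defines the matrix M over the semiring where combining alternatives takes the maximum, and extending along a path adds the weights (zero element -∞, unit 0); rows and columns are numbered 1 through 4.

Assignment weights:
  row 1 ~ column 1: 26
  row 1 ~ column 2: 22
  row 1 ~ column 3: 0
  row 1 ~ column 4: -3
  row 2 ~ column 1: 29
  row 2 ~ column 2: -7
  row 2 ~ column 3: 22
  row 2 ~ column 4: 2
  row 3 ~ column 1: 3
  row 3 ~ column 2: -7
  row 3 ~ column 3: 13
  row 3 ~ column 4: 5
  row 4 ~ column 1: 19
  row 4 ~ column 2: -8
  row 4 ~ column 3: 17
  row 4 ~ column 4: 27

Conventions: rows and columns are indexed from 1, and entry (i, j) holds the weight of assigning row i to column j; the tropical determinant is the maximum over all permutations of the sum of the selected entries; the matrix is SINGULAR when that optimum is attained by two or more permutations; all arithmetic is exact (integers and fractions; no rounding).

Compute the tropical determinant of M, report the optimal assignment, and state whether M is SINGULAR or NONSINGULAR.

σ = (1, 2, 3, 4): 26 + (-7) + 13 + 27 = 59
σ = (1, 2, 4, 3): 26 + (-7) + 5 + 17 = 41
σ = (1, 3, 2, 4): 26 + 22 + (-7) + 27 = 68
σ = (1, 3, 4, 2): 26 + 22 + 5 + (-8) = 45
σ = (1, 4, 2, 3): 26 + 2 + (-7) + 17 = 38
σ = (1, 4, 3, 2): 26 + 2 + 13 + (-8) = 33
σ = (2, 1, 3, 4): 22 + 29 + 13 + 27 = 91
σ = (2, 1, 4, 3): 22 + 29 + 5 + 17 = 73
σ = (2, 3, 1, 4): 22 + 22 + 3 + 27 = 74
σ = (2, 3, 4, 1): 22 + 22 + 5 + 19 = 68
σ = (2, 4, 1, 3): 22 + 2 + 3 + 17 = 44
σ = (2, 4, 3, 1): 22 + 2 + 13 + 19 = 56
σ = (3, 1, 2, 4): 0 + 29 + (-7) + 27 = 49
σ = (3, 1, 4, 2): 0 + 29 + 5 + (-8) = 26
σ = (3, 2, 1, 4): 0 + (-7) + 3 + 27 = 23
σ = (3, 2, 4, 1): 0 + (-7) + 5 + 19 = 17
σ = (3, 4, 1, 2): 0 + 2 + 3 + (-8) = -3
σ = (3, 4, 2, 1): 0 + 2 + (-7) + 19 = 14
σ = (4, 1, 2, 3): (-3) + 29 + (-7) + 17 = 36
σ = (4, 1, 3, 2): (-3) + 29 + 13 + (-8) = 31
σ = (4, 2, 1, 3): (-3) + (-7) + 3 + 17 = 10
σ = (4, 2, 3, 1): (-3) + (-7) + 13 + 19 = 22
σ = (4, 3, 1, 2): (-3) + 22 + 3 + (-8) = 14
σ = (4, 3, 2, 1): (-3) + 22 + (-7) + 19 = 31
Optimal value attained by: σ = (2, 1, 3, 4).
Answer: det⊕(M) = 91; verdict: NONSINGULAR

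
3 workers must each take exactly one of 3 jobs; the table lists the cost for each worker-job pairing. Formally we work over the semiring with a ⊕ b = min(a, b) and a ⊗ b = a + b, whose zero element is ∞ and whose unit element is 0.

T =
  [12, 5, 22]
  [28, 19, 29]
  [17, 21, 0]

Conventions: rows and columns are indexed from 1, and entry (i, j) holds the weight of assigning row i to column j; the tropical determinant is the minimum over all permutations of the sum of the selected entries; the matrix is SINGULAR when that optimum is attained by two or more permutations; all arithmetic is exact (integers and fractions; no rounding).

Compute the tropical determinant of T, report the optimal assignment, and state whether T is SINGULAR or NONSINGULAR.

σ = (1, 2, 3): 12 + 19 + 0 = 31
σ = (1, 3, 2): 12 + 29 + 21 = 62
σ = (2, 1, 3): 5 + 28 + 0 = 33
σ = (2, 3, 1): 5 + 29 + 17 = 51
σ = (3, 1, 2): 22 + 28 + 21 = 71
σ = (3, 2, 1): 22 + 19 + 17 = 58
Optimal value attained by: σ = (1, 2, 3).
Answer: det⊕(T) = 31; verdict: NONSINGULAR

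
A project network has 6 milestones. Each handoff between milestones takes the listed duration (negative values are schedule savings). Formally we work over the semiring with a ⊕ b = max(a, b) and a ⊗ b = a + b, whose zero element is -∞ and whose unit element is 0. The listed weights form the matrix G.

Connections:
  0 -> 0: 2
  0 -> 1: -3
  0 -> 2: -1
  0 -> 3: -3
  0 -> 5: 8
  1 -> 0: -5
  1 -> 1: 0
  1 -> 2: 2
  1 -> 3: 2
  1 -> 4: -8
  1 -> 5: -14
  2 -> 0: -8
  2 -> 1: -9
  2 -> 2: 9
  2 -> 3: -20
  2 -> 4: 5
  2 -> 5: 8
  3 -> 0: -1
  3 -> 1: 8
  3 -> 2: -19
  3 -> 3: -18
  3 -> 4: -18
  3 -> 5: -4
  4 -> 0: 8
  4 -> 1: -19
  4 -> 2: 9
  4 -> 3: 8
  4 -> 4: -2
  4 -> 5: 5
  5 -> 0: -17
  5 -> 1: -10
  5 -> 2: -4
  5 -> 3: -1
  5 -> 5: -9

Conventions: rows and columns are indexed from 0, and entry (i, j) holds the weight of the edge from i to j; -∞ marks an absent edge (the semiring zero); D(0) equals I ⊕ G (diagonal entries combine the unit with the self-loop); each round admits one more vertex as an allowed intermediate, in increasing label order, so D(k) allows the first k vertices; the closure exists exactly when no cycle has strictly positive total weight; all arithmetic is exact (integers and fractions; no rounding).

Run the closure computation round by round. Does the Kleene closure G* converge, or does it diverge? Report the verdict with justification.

Detection: at round 0, diagonal entry (0, 0) turns strictly positive.
Key observation: the cycle 0->0 has total weight 2, which is strictly positive.
Answer: DIVERGES — positive cycle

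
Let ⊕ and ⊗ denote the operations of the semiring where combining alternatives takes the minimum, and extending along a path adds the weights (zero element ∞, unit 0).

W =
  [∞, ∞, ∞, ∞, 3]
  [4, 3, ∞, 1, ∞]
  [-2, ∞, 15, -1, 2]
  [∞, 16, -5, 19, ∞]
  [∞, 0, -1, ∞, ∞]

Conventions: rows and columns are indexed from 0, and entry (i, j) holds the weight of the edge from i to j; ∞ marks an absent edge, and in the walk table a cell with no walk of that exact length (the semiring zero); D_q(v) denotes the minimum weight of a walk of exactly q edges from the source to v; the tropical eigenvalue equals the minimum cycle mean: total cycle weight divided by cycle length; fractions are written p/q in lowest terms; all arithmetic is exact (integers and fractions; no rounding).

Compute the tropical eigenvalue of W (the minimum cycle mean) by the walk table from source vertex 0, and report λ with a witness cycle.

q=0: [0, ∞, ∞, ∞, ∞]
q=1: [∞, ∞, ∞, ∞, 3]
q=2: [∞, 3, 2, ∞, ∞]
q=3: [0, 6, 17, 1, 4]
q=4: [10, 4, -4, 7, 3]
q=5: [-6, 3, 2, -5, -2]
Optimal cycle mean attained by: cycle 2->3->2, total (-1) + (-5), length 2.
Answer: λ = -3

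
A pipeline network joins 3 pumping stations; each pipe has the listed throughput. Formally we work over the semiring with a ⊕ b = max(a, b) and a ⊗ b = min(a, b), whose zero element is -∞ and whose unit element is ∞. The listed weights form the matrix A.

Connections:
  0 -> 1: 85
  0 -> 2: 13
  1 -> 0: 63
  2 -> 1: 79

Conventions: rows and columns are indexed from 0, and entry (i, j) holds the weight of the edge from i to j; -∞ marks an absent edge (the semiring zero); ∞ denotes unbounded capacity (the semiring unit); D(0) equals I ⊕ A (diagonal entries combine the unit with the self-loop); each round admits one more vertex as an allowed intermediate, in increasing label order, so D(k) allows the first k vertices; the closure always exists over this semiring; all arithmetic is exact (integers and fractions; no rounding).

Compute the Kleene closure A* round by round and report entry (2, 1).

D(0):
  [∞, 85, 13]
  [63, ∞, -∞]
  [-∞, 79, ∞]
D(1):
  [∞, 85, 13]
  [63, ∞, 13]
  [-∞, 79, ∞]
D(2):
  [∞, 85, 13]
  [63, ∞, 13]
  [63, 79, ∞]
D(3):
  [∞, 85, 13]
  [63, ∞, 13]
  [63, 79, ∞]
Answer: A*[2][1] = 79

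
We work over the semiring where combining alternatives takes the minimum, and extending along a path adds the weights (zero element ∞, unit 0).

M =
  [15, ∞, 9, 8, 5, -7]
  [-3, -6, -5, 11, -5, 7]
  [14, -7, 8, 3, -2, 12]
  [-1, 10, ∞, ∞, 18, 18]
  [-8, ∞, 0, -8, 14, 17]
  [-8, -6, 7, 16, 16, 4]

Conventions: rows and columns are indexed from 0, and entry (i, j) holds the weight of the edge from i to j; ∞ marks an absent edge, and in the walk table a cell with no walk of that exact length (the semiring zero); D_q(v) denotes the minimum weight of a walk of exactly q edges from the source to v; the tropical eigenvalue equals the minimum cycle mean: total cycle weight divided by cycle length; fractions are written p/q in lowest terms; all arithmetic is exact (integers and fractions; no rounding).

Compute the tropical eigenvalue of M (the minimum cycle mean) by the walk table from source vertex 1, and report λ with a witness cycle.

q=0: [∞, 0, ∞, ∞, ∞, ∞]
q=1: [-3, -6, -5, 11, -5, 7]
q=2: [-13, -12, -11, -13, -11, -10]
q=3: [-19, -18, -17, -19, -17, -20]
q=4: [-28, -26, -23, -25, -23, -26]
q=5: [-34, -32, -31, -31, -31, -35]
q=6: [-43, -41, -37, -39, -37, -41]
Optimal cycle mean attained by: cycle 0->5->0, total (-7) + (-8), length 2.
Answer: λ = -15/2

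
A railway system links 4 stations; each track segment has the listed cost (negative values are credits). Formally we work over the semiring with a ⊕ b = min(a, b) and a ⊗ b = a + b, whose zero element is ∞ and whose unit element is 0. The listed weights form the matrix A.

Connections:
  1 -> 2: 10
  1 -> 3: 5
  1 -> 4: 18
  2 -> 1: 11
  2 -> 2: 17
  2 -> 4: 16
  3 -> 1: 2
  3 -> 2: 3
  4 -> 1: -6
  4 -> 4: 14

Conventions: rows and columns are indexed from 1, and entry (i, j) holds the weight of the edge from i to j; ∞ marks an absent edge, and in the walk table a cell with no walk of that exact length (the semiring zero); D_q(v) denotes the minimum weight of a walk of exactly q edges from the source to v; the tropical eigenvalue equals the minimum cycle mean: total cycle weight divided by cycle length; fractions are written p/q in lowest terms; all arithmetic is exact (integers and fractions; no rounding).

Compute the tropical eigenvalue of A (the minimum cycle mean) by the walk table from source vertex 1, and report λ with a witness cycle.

q=0: [0, ∞, ∞, ∞]
q=1: [∞, 10, 5, 18]
q=2: [7, 8, ∞, 26]
q=3: [19, 17, 12, 24]
q=4: [14, 15, 24, 33]
Optimal cycle mean attained by: cycle 1->3->1, total 5 + 2, length 2.
Answer: λ = 7/2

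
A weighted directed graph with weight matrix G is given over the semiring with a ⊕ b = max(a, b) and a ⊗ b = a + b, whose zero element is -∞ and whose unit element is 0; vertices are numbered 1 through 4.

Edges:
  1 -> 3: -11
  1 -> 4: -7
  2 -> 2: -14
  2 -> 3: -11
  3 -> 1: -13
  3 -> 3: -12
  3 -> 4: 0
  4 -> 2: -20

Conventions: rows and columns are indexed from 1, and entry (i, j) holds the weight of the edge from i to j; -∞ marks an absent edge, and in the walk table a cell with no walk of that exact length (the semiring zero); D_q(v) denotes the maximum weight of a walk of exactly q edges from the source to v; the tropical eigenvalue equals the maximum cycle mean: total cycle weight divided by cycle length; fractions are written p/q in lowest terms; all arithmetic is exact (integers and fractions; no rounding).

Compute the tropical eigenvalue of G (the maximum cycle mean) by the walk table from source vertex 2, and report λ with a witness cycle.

q=0: [-∞, 0, -∞, -∞]
q=1: [-∞, -14, -11, -∞]
q=2: [-24, -28, -23, -11]
q=3: [-36, -31, -35, -23]
q=4: [-48, -43, -42, -35]
Optimal cycle mean attained by: cycle 2->3->4->2, total (-11) + 0 + (-20), length 3.
Answer: λ = -31/3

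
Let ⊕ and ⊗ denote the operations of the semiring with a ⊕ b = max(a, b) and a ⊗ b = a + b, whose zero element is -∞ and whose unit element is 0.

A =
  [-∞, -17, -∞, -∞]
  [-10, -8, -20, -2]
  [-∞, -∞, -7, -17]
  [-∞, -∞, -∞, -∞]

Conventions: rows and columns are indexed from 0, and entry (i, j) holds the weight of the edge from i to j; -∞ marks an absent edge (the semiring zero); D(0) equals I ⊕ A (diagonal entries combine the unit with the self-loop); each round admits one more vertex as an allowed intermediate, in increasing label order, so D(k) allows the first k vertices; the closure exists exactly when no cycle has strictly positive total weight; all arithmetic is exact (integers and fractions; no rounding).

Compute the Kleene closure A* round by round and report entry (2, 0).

D(0):
  [0, -17, -∞, -∞]
  [-10, 0, -20, -2]
  [-∞, -∞, 0, -17]
  [-∞, -∞, -∞, 0]
D(1):
  [0, -17, -∞, -∞]
  [-10, 0, -20, -2]
  [-∞, -∞, 0, -17]
  [-∞, -∞, -∞, 0]
D(2):
  [0, -17, -37, -19]
  [-10, 0, -20, -2]
  [-∞, -∞, 0, -17]
  [-∞, -∞, -∞, 0]
D(3):
  [0, -17, -37, -19]
  [-10, 0, -20, -2]
  [-∞, -∞, 0, -17]
  [-∞, -∞, -∞, 0]
D(4):
  [0, -17, -37, -19]
  [-10, 0, -20, -2]
  [-∞, -∞, 0, -17]
  [-∞, -∞, -∞, 0]
Answer: A*[2][0] = -∞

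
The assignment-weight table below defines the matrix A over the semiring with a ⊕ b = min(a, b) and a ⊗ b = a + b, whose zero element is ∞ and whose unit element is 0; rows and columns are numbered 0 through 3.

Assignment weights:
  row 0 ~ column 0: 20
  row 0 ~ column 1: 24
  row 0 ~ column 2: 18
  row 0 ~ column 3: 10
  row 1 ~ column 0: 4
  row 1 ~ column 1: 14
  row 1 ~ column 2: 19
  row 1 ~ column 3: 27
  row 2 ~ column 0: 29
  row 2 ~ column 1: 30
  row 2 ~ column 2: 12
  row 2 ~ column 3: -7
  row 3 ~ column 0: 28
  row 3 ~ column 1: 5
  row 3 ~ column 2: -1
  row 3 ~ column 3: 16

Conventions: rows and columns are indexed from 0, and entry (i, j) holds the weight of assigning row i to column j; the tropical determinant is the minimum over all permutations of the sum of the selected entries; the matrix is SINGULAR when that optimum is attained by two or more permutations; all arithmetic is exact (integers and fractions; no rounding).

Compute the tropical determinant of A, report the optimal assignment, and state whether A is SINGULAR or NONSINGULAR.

σ = (0, 1, 2, 3): 20 + 14 + 12 + 16 = 62
σ = (0, 1, 3, 2): 20 + 14 + (-7) + (-1) = 26
σ = (0, 2, 1, 3): 20 + 19 + 30 + 16 = 85
σ = (0, 2, 3, 1): 20 + 19 + (-7) + 5 = 37
σ = (0, 3, 1, 2): 20 + 27 + 30 + (-1) = 76
σ = (0, 3, 2, 1): 20 + 27 + 12 + 5 = 64
σ = (1, 0, 2, 3): 24 + 4 + 12 + 16 = 56
σ = (1, 0, 3, 2): 24 + 4 + (-7) + (-1) = 20
σ = (1, 2, 0, 3): 24 + 19 + 29 + 16 = 88
σ = (1, 2, 3, 0): 24 + 19 + (-7) + 28 = 64
σ = (1, 3, 0, 2): 24 + 27 + 29 + (-1) = 79
σ = (1, 3, 2, 0): 24 + 27 + 12 + 28 = 91
σ = (2, 0, 1, 3): 18 + 4 + 30 + 16 = 68
σ = (2, 0, 3, 1): 18 + 4 + (-7) + 5 = 20
σ = (2, 1, 0, 3): 18 + 14 + 29 + 16 = 77
σ = (2, 1, 3, 0): 18 + 14 + (-7) + 28 = 53
σ = (2, 3, 0, 1): 18 + 27 + 29 + 5 = 79
σ = (2, 3, 1, 0): 18 + 27 + 30 + 28 = 103
σ = (3, 0, 1, 2): 10 + 4 + 30 + (-1) = 43
σ = (3, 0, 2, 1): 10 + 4 + 12 + 5 = 31
σ = (3, 1, 0, 2): 10 + 14 + 29 + (-1) = 52
σ = (3, 1, 2, 0): 10 + 14 + 12 + 28 = 64
σ = (3, 2, 0, 1): 10 + 19 + 29 + 5 = 63
σ = (3, 2, 1, 0): 10 + 19 + 30 + 28 = 87
Optimal value attained by: σ = (1, 0, 3, 2).
Answer: det⊕(A) = 20; verdict: SINGULAR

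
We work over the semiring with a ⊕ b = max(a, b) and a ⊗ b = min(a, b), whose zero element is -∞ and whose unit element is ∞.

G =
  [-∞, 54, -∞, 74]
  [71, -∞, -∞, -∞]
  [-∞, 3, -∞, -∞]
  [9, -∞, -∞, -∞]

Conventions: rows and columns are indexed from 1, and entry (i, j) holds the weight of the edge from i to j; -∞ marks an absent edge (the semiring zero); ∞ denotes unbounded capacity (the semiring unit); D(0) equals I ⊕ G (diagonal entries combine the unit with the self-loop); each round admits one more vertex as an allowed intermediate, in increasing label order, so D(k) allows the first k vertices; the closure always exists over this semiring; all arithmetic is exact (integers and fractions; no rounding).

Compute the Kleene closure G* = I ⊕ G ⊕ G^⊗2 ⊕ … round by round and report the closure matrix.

D(0):
  [∞, 54, -∞, 74]
  [71, ∞, -∞, -∞]
  [-∞, 3, ∞, -∞]
  [9, -∞, -∞, ∞]
D(1):
  [∞, 54, -∞, 74]
  [71, ∞, -∞, 71]
  [-∞, 3, ∞, -∞]
  [9, 9, -∞, ∞]
D(2):
  [∞, 54, -∞, 74]
  [71, ∞, -∞, 71]
  [3, 3, ∞, 3]
  [9, 9, -∞, ∞]
D(3):
  [∞, 54, -∞, 74]
  [71, ∞, -∞, 71]
  [3, 3, ∞, 3]
  [9, 9, -∞, ∞]
D(4):
  [∞, 54, -∞, 74]
  [71, ∞, -∞, 71]
  [3, 3, ∞, 3]
  [9, 9, -∞, ∞]
Answer: G* = [[∞, 54, -∞, 74], [71, ∞, -∞, 71], [3, 3, ∞, 3], [9, 9, -∞, ∞]]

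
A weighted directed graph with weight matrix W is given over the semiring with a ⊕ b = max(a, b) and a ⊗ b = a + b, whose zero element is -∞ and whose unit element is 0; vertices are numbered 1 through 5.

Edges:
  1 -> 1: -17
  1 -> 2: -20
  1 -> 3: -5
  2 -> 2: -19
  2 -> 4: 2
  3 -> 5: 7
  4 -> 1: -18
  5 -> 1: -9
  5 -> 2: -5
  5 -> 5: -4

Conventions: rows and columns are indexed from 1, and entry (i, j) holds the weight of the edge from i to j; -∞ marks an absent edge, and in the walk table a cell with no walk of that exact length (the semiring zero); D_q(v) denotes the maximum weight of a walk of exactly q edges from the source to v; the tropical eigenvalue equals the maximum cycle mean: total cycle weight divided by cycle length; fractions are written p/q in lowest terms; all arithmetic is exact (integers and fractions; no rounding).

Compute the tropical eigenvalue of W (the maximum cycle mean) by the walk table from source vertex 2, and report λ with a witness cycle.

q=0: [-∞, 0, -∞, -∞, -∞]
q=1: [-∞, -19, -∞, 2, -∞]
q=2: [-16, -38, -∞, -17, -∞]
q=3: [-33, -36, -21, -36, -∞]
q=4: [-50, -53, -38, -34, -14]
q=5: [-23, -19, -55, -51, -18]
Optimal cycle mean attained by: cycle 1->3->5->1, total (-5) + 7 + (-9), length 3.
Answer: λ = -7/3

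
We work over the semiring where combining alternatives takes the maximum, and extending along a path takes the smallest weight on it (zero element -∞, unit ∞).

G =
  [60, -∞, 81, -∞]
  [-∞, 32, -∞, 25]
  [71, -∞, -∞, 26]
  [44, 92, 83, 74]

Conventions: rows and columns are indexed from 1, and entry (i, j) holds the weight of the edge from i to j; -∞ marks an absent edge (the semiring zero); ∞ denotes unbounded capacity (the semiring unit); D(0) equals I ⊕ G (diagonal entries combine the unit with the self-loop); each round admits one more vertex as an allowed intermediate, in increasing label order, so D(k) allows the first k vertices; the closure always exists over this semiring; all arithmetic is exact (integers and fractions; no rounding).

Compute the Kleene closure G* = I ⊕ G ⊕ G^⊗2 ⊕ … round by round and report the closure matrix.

D(0):
  [∞, -∞, 81, -∞]
  [-∞, ∞, -∞, 25]
  [71, -∞, ∞, 26]
  [44, 92, 83, ∞]
D(1):
  [∞, -∞, 81, -∞]
  [-∞, ∞, -∞, 25]
  [71, -∞, ∞, 26]
  [44, 92, 83, ∞]
D(2):
  [∞, -∞, 81, -∞]
  [-∞, ∞, -∞, 25]
  [71, -∞, ∞, 26]
  [44, 92, 83, ∞]
D(3):
  [∞, -∞, 81, 26]
  [-∞, ∞, -∞, 25]
  [71, -∞, ∞, 26]
  [71, 92, 83, ∞]
D(4):
  [∞, 26, 81, 26]
  [25, ∞, 25, 25]
  [71, 26, ∞, 26]
  [71, 92, 83, ∞]
Answer: G* = [[∞, 26, 81, 26], [25, ∞, 25, 25], [71, 26, ∞, 26], [71, 92, 83, ∞]]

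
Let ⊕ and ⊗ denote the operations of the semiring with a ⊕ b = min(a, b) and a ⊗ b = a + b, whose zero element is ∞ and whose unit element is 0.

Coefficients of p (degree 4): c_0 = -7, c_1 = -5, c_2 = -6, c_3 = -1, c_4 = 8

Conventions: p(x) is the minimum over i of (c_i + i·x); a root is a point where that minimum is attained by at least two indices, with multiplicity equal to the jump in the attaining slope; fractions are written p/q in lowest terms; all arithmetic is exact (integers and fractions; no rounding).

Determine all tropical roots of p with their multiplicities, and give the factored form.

hull edge (i=0, c=-7) to (i=2, c=-6): slope 1/2, span 2
hull edge (i=2, c=-6) to (i=3, c=-1): slope 5, span 1
hull edge (i=3, c=-1) to (i=4, c=8): slope 9, span 1
Factored form: p(x) = 8 ⊗ (x ⊕ (-9)) ⊗ (x ⊕ (-5)) ⊗ (x ⊕ (-1/2)) ⊗ (x ⊕ (-1/2))
Answer: roots = -9 (mult 1), -5 (mult 1), -1/2 (mult 2)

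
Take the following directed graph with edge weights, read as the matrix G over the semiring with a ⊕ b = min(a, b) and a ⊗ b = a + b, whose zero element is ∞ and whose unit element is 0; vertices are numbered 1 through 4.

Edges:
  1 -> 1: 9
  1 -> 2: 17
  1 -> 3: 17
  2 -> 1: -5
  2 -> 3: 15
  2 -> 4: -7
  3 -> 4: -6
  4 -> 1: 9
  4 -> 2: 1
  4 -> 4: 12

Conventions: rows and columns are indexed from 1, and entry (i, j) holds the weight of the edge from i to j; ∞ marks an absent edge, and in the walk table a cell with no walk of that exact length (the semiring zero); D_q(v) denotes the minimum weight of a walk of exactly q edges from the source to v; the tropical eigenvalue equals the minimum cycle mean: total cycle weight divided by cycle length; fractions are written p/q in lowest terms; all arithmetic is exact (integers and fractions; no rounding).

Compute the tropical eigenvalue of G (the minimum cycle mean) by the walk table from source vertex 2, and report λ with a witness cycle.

q=0: [∞, 0, ∞, ∞]
q=1: [-5, ∞, 15, -7]
q=2: [2, -6, 12, 5]
q=3: [-11, 6, 9, -13]
q=4: [-4, -12, 6, -1]
Optimal cycle mean attained by: cycle 2->4->2, total (-7) + 1, length 2.
Answer: λ = -3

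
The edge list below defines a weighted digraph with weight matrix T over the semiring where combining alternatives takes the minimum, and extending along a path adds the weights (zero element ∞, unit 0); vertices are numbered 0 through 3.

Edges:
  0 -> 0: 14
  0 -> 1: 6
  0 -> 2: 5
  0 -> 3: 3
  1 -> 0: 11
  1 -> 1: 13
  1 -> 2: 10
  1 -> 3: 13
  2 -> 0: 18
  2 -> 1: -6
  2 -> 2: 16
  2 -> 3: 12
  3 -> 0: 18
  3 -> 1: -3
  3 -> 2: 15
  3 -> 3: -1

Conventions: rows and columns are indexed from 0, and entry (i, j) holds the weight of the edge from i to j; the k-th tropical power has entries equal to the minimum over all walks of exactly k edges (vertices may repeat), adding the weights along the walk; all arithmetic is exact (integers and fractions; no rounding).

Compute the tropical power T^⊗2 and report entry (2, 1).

T^⊗2:
  [17, -1, 16, 2]
  [24, 4, 16, 12]
  [5, 7, 4, 7]
  [8, -4, 7, -2]
Key observation: the optimum is the walk 2->1->1, with weight (-6) + 13 = 7.
Optimal value attained by: walk 2->1->1.
Answer: (T^⊗2)[2][1] = 7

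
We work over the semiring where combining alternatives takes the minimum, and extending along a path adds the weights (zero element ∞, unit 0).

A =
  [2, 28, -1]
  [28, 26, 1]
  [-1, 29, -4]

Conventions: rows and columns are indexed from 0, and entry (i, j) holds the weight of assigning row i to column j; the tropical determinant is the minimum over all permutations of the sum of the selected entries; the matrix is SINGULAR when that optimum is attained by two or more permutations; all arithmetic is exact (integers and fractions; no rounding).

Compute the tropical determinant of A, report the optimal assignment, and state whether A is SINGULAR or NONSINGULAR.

σ = (0, 1, 2): 2 + 26 + (-4) = 24
σ = (0, 2, 1): 2 + 1 + 29 = 32
σ = (1, 0, 2): 28 + 28 + (-4) = 52
σ = (1, 2, 0): 28 + 1 + (-1) = 28
σ = (2, 0, 1): (-1) + 28 + 29 = 56
σ = (2, 1, 0): (-1) + 26 + (-1) = 24
Optimal value attained by: σ = (0, 1, 2).
Answer: det⊕(A) = 24; verdict: SINGULAR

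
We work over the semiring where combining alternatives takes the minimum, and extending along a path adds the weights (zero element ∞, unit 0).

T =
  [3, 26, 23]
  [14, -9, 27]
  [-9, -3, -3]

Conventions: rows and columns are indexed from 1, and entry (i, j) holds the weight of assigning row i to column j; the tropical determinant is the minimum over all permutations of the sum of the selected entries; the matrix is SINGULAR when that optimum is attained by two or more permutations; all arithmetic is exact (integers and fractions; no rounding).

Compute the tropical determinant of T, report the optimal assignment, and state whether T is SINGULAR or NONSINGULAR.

σ = (1, 2, 3): 3 + (-9) + (-3) = -9
σ = (1, 3, 2): 3 + 27 + (-3) = 27
σ = (2, 1, 3): 26 + 14 + (-3) = 37
σ = (2, 3, 1): 26 + 27 + (-9) = 44
σ = (3, 1, 2): 23 + 14 + (-3) = 34
σ = (3, 2, 1): 23 + (-9) + (-9) = 5
Optimal value attained by: σ = (1, 2, 3).
Answer: det⊕(T) = -9; verdict: NONSINGULAR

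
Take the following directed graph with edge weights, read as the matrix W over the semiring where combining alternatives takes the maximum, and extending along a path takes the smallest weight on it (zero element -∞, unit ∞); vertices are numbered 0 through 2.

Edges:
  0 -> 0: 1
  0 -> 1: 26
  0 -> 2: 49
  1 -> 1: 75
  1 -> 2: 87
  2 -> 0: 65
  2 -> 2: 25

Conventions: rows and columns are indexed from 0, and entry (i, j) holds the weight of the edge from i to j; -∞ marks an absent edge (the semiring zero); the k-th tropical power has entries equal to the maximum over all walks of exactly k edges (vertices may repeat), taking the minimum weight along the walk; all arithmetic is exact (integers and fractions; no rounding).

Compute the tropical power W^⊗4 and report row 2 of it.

W^⊗2:
  [49, 26, 26]
  [65, 75, 75]
  [25, 26, 49]
W^⊗3:
  [26, 26, 49]
  [65, 75, 75]
  [49, 26, 26]
W^⊗4:
  [49, 26, 26]
  [65, 75, 75]
  [26, 26, 49]
Answer: row 2 of W^⊗4 = [26, 26, 49]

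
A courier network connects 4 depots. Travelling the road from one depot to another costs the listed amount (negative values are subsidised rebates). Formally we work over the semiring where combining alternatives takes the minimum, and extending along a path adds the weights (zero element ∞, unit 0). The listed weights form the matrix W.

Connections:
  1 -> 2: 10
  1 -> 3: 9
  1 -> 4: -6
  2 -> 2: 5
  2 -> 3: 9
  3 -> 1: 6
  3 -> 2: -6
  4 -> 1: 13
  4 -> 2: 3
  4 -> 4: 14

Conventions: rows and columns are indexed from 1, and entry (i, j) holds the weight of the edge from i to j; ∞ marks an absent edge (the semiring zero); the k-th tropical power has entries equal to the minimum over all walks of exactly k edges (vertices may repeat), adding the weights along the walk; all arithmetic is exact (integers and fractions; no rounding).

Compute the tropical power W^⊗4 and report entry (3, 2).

W^⊗2:
  [7, -3, 19, 8]
  [15, 3, 14, ∞]
  [∞, -1, 3, 0]
  [27, 8, 12, 7]
W^⊗3:
  [21, 2, 6, 1]
  [20, 8, 12, 9]
  [9, -3, 8, 14]
  [18, 6, 17, 21]
W^⊗4:
  [12, 0, 11, 15]
  [18, 6, 17, 14]
  [14, 2, 6, 3]
  [23, 11, 15, 12]
Key observation: the optimum is the walk 3->2->2->3->2, with weight (-6) + 5 + 9 + (-6) = 2.
Optimal value attained by: walk 3->2->2->3->2.
Answer: (W^⊗4)[3][2] = 2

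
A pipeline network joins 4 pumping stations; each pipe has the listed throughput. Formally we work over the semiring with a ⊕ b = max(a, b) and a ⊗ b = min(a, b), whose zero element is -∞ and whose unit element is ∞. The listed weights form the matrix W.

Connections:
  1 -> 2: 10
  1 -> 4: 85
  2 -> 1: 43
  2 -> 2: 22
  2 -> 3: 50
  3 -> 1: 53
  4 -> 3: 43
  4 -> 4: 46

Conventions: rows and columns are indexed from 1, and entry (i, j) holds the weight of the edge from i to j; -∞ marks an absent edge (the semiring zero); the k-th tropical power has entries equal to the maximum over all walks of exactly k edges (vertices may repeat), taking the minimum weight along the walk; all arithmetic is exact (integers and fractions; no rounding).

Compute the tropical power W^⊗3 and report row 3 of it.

W^⊗2:
  [10, 10, 43, 46]
  [50, 22, 22, 43]
  [-∞, 10, -∞, 53]
  [43, -∞, 43, 46]
W^⊗3:
  [43, 10, 43, 46]
  [22, 22, 43, 50]
  [10, 10, 43, 46]
  [43, 10, 43, 46]
Answer: row 3 of W^⊗3 = [10, 10, 43, 46]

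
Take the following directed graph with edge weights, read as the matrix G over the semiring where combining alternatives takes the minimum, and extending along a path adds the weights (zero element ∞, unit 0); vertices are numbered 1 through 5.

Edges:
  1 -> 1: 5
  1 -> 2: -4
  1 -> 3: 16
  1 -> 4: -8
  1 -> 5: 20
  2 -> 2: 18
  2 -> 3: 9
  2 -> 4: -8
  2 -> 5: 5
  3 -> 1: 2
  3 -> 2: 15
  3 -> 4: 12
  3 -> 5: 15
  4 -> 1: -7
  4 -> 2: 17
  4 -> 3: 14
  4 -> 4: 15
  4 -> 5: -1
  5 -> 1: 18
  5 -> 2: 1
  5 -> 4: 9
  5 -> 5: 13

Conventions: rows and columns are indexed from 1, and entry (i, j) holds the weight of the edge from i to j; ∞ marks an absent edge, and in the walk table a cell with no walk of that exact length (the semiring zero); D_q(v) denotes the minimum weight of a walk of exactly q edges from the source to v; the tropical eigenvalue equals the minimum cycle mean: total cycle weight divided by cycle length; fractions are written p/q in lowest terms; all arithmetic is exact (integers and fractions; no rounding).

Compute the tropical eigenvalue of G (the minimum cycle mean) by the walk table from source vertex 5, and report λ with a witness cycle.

q=0: [∞, ∞, ∞, ∞, 0]
q=1: [18, 1, ∞, 9, 13]
q=2: [2, 14, 10, -7, 6]
q=3: [-14, -2, 7, -6, -8]
q=4: [-13, -18, 2, -22, -7]
q=5: [-29, -17, -9, -26, -23]
Optimal cycle mean attained by: cycle 1->4->1, total (-8) + (-7), length 2.
Answer: λ = -15/2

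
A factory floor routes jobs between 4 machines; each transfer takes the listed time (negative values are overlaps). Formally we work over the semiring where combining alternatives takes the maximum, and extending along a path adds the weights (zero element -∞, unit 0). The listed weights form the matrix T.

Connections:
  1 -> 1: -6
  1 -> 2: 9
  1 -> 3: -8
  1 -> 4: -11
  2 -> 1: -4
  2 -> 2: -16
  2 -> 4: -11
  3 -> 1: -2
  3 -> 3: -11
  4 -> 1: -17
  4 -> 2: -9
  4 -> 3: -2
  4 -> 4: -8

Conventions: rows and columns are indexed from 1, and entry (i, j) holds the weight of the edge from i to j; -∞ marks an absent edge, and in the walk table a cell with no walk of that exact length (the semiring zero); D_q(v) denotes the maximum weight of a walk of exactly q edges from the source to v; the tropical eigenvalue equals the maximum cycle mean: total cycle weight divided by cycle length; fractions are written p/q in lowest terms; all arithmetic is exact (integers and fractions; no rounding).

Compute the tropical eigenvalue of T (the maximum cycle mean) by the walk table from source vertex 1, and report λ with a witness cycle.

q=0: [0, -∞, -∞, -∞]
q=1: [-6, 9, -8, -11]
q=2: [5, 3, -13, -2]
q=3: [-1, 14, -3, -6]
q=4: [10, 8, -8, 3]
Optimal cycle mean attained by: cycle 1->2->1, total 9 + (-4), length 2.
Answer: λ = 5/2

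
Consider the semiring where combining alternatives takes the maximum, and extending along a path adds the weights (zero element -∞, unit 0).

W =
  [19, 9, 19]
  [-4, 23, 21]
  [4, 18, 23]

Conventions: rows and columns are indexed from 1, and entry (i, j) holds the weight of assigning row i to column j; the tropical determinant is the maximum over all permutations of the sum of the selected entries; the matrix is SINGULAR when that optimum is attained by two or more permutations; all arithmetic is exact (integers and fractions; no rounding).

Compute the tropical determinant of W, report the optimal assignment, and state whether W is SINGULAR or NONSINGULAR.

σ = (1, 2, 3): 19 + 23 + 23 = 65
σ = (1, 3, 2): 19 + 21 + 18 = 58
σ = (2, 1, 3): 9 + (-4) + 23 = 28
σ = (2, 3, 1): 9 + 21 + 4 = 34
σ = (3, 1, 2): 19 + (-4) + 18 = 33
σ = (3, 2, 1): 19 + 23 + 4 = 46
Optimal value attained by: σ = (1, 2, 3).
Answer: det⊕(W) = 65; verdict: NONSINGULAR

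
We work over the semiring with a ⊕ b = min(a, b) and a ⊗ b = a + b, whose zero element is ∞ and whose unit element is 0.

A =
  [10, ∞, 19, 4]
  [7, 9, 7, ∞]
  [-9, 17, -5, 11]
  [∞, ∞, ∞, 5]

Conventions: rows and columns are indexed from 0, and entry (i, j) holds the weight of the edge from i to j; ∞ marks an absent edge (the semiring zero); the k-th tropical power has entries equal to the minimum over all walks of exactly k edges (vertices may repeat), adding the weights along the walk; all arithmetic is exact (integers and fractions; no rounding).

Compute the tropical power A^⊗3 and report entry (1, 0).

A^⊗2:
  [10, 36, 14, 9]
  [-2, 18, 2, 11]
  [-14, 12, -10, -5]
  [∞, ∞, ∞, 10]
A^⊗3:
  [5, 31, 9, 14]
  [-7, 19, -3, 2]
  [-19, 7, -15, -10]
  [∞, ∞, ∞, 15]
Key observation: the optimum is the walk 1->2->2->0, with weight 7 + (-5) + (-9) = -7.
Optimal value attained by: walk 1->2->2->0.
Answer: (A^⊗3)[1][0] = -7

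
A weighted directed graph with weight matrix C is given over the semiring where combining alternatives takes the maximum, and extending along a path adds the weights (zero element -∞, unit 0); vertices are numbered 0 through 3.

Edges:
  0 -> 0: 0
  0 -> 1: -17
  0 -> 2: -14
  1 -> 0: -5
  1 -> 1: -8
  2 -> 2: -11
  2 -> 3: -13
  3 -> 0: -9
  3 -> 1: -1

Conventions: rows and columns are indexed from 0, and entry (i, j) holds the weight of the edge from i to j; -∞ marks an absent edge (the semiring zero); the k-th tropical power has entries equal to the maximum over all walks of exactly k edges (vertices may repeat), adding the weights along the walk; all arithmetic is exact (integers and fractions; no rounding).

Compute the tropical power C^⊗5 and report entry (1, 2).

C^⊗2:
  [0, -17, -14, -27]
  [-5, -16, -19, -∞]
  [-22, -14, -22, -24]
  [-6, -9, -23, -∞]
C^⊗3:
  [0, -17, -14, -27]
  [-5, -22, -19, -32]
  [-19, -22, -33, -35]
  [-6, -17, -20, -36]
C^⊗4:
  [0, -17, -14, -27]
  [-5, -22, -19, -32]
  [-19, -30, -33, -46]
  [-6, -23, -20, -33]
C^⊗5:
  [0, -17, -14, -27]
  [-5, -22, -19, -32]
  [-19, -36, -33, -46]
  [-6, -23, -20, -33]
Key observation: the optimum is the walk 1->0->0->0->0->2, with weight (-5) + 0 + 0 + 0 + (-14) = -19.
Optimal value attained by: walk 1->0->0->0->0->2.
Answer: (C^⊗5)[1][2] = -19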